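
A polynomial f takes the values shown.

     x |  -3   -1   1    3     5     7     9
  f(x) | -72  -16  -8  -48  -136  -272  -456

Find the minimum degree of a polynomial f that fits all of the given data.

2

Forward differences of the values at x = -3, -1, 1, 3, 5, 7, 9:
  f  : -72  -16  -8  -48  -136  -272  -456
  Δ  : 56  8  -40  -88  -136  -184
  Δ^2: -48  -48  -48  -48  -48
  Δ^3: 0  0  0  0
  Δ^4: 0  0  0
  Δ^5: 0  0
  Δ^6: 0
The second differences are constant (-48) and nonzero, while all higher differences vanish, so the minimal degree is 2.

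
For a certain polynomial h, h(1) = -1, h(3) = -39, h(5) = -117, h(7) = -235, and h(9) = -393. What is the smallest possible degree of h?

2

Forward differences of the values at n = 1, 3, 5, 7, 9:
  h  : -1  -39  -117  -235  -393
  Δ  : -38  -78  -118  -158
  Δ^2: -40  -40  -40
  Δ^3: 0  0
  Δ^4: 0
The second differences are constant (-40) and nonzero, while all higher differences vanish, so the minimal degree is 2.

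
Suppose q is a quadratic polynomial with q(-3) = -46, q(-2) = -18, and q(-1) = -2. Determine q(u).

q(u) = -6u^2 - 2u + 2

Using the Lagrange interpolation formula with nodes -3, -2, -1:
  L_0(u) = (u + 2)(u + 1) / 2
  L_1(u) = (u + 3)(u + 1) / -1
  L_2(u) = (u + 3)(u + 2) / 2
Then q(u) = -46·L_0(u) - 18·L_1(u) - 2·L_2(u).
Expanding and collecting terms gives q(u) = -6u^2 - 2u + 2.
Check: q(-2) = -18. ✓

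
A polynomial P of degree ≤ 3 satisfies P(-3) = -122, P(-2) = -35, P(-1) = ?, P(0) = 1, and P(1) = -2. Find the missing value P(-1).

-2

The 4 known points determine the degree-3 polynomial uniquely.
Write P(n) = an^3 + bn^2 + cn + d. Substituting each data point gives a linear system:
  -27a + 9b - 3c + d = -122
  -8a + 4b - 2c + d = -35
  d = 1
  a + b + c + d = -2
Solving the system yields a = 4, b = -3, c = -4, d = 1.
So P(n) = 4n³ - 3n² - 4n + 1.
Then P(-1) = -2.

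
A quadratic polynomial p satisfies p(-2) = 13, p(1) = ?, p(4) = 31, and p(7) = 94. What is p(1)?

The 3 known points determine the degree-2 polynomial uniquely.
Write p(x) = ax^2 + bx + c. Substituting each data point gives a linear system:
  4a - 2b + c = 13
  16a + 4b + c = 31
  49a + 7b + c = 94
Solving the system yields a = 2, b = -1, c = 3.
So p(x) = 2x^2 - x + 3.
Then p(1) = 4.

4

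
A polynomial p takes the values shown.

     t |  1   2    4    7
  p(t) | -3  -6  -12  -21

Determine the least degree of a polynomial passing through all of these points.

Divided differences on the nodes 1, 2, 4, 7:
  order 0: -3  -6  -12  -21
  order 1: -3  -3  -3
  order 2: 0  0
  order 3: 0
The order-1 divided differences are all -3 (nonzero) and every higher order vanishes, so the data lies on a polynomial of degree exactly 1.

1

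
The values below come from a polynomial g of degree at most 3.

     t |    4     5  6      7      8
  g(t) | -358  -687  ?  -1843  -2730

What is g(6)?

-1172

On equispaced nodes a degree-3 polynomial has vanishing fourth forward difference, so
  g(4) - 4·g(5) + 6·g(6) - 4·g(7) + g(8) = 0.
Substituting the known values and solving for g(6):
  6·g(6) = -7032
  g(6) = -1172.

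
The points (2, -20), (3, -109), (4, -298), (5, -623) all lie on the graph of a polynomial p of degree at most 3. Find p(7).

Forward differences of the values at t = 2, 3, 4, 5:
  p  : -20  -109  -298  -623
  Δ  : -89  -189  -325
  Δ^2: -100  -136
  Δ^3: -36
The third differences are constant, confirming degree 3.
Interpolating (Newton forward form) and evaluating at t = 7 gives p(7) = -1825.

-1825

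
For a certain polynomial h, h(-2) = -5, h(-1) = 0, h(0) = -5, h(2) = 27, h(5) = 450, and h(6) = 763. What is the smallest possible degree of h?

Divided differences on the nodes -2, -1, 0, 2, 5, 6:
  order 0: -5  0  -5  27  450  763
  order 1: 5  -5  16  141  313
  order 2: -5  7  25  43
  order 3: 3  3  3
  order 4: 0  0
  order 5: 0
The order-3 divided differences are all 3 (nonzero) and every higher order vanishes, so the data lies on a polynomial of degree exactly 3.

3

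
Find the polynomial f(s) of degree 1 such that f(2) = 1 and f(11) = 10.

Using the Lagrange interpolation formula with nodes 2, 11:
  L_0(s) = (s - 11) / -9
  L_1(s) = (s - 2) / 9
Then f(s) = 1·L_0(s) + 10·L_1(s).
Expanding and collecting terms gives f(s) = s - 1.
Check: f(2) = 1. ✓

f(s) = s - 1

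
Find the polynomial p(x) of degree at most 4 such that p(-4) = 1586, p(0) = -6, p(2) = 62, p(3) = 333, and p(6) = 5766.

p(x) = 5x^4 - 4x^3 + 4x^2 + 2x - 6

Write p(x) = ax^4 + bx^3 + cx^2 + dx + e. Substituting each data point gives a linear system:
  256a - 64b + 16c - 4d + e = 1586
  e = -6
  16a + 8b + 4c + 2d + e = 62
  81a + 27b + 9c + 3d + e = 333
  1296a + 216b + 36c + 6d + e = 5766
Solving the system yields a = 5, b = -4, c = 4, d = 2, e = -6.
So p(x) = 5x^4 - 4x^3 + 4x^2 + 2x - 6.
Check: p(0) = -6. ✓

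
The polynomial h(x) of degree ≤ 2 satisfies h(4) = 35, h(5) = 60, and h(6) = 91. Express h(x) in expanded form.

h(x) = 3x^2 - 2x - 5

Write h(x) = ax^2 + bx + c. Substituting each data point gives a linear system:
  16a + 4b + c = 35
  25a + 5b + c = 60
  36a + 6b + c = 91
Solving the system yields a = 3, b = -2, c = -5.
So h(x) = 3x^2 - 2x - 5.
Check: h(5) = 60. ✓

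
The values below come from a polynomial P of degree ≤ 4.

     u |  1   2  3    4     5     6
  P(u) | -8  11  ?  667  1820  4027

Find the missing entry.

166

On equispaced nodes a degree-4 polynomial has vanishing fifth forward difference, so
  - P(1) + 5·P(2) - 10·P(3) + 10·P(4) - 5·P(5) + P(6) = 0.
Substituting the known values and solving for P(3):
  -10·P(3) = -1660
  P(3) = 166.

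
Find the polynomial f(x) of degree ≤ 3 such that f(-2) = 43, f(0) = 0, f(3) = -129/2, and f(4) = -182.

Using the Lagrange interpolation formula with nodes -2, 0, 3, 4:
  L_0(x) = x(x - 3)(x - 4) / -60
  L_1(x) = (x + 2)(x - 3)(x - 4) / 24
  L_2(x) = (x + 2)x(x - 4) / -15
  L_3(x) = (x + 2)x(x - 3) / 24
Then f(x) = 43·L_0(x) + 0·L_1(x) - 129/2·L_2(x) - 182·L_3(x).
Expanding and collecting terms gives f(x) = -4x³ + 4x² + (5/2)x.
Check: f(4) = -182. ✓

f(x) = -4x^3 + 4x^2 + (5/2)x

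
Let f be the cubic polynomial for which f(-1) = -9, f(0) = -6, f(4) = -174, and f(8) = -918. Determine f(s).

f(s) = -s^3 - 6s^2 - 2s - 6

Using the Lagrange interpolation formula with nodes -1, 0, 4, 8:
  L_0(s) = s(s - 4)(s - 8) / -45
  L_1(s) = (s + 1)(s - 4)(s - 8) / 32
  L_2(s) = (s + 1)s(s - 8) / -80
  L_3(s) = (s + 1)s(s - 4) / 288
Then f(s) = -9·L_0(s) - 6·L_1(s) - 174·L_2(s) - 918·L_3(s).
Expanding and collecting terms gives f(s) = -s^3 - 6s^2 - 2s - 6.
Check: f(8) = -918. ✓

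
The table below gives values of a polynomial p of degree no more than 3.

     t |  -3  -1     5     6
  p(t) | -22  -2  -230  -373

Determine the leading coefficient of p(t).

Write p(t) = at^3 + bt^2 + ct + d. Substituting each data point gives a linear system:
  -27a + 9b - 3c + d = -22
  -a + b - c + d = -2
  125a + 25b + 5c + d = -230
  216a + 36b + 6c + d = -373
Solving the system yields a = -1, b = -5, c = 3, d = 5.
So p(t) = -t³ - 5t² + 3t + 5.
The leading coefficient is -1.

-1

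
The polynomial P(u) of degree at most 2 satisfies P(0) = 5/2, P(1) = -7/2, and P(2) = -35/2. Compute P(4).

-139/2

Write P(u) = au^2 + bu + c. Substituting each data point gives a linear system:
  c = 5/2
  a + b + c = -7/2
  4a + 2b + c = -35/2
Solving the system yields a = -4, b = -2, c = 5/2.
So P(u) = -4u² - 2u + 5/2.
Then P(4) = -139/2.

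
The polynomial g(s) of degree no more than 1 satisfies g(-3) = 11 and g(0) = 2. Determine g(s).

g(s) = -3s + 2

Using the Lagrange interpolation formula with nodes -3, 0:
  L_0(s) = s / -3
  L_1(s) = (s + 3) / 3
Then g(s) = 11·L_0(s) + 2·L_1(s).
Expanding and collecting terms gives g(s) = -3s + 2.
Check: g(0) = 2. ✓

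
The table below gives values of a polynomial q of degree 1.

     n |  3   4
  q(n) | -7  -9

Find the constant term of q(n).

Write q(n) = an + b. Substituting each data point gives a linear system:
  3a + b = -7
  4a + b = -9
Solving the system yields a = -2, b = -1.
So q(n) = -2n - 1.
The constant term is -1.

-1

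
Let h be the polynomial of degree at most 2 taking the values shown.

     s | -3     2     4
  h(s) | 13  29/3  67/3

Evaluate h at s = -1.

Write h(s) = as^2 + bs + c. Substituting each data point gives a linear system:
  9a - 3b + c = 13
  4a + 2b + c = 29/3
  16a + 4b + c = 67/3
Solving the system yields a = 1, b = 1/3, c = 5.
So h(s) = s² + (1/3)s + 5.
Then h(-1) = 17/3.

17/3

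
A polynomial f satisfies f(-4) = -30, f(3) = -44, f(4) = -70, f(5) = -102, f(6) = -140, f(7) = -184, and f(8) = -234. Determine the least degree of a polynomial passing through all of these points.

Divided differences on the nodes -4, 3, 4, 5, 6, 7, 8:
  order 0: -30  -44  -70  -102  -140  -184  -234
  order 1: -2  -26  -32  -38  -44  -50
  order 2: -3  -3  -3  -3  -3
  order 3: 0  0  0  0
  order 4: 0  0  0
  order 5: 0  0
  order 6: 0
The order-2 divided differences are all -3 (nonzero) and every higher order vanishes, so the data lies on a polynomial of degree exactly 2.

2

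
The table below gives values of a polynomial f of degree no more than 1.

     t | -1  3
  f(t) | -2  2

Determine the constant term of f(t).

-1

Write f(t) = at + b. Substituting each data point gives a linear system:
  -a + b = -2
  3a + b = 2
Solving the system yields a = 1, b = -1.
So f(t) = t - 1.
The constant term is -1.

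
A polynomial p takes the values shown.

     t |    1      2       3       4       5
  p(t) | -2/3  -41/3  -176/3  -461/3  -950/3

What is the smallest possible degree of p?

Forward differences of the values at t = 1, 2, 3, 4, 5:
  p  : -2/3  -41/3  -176/3  -461/3  -950/3
  Δ  : -13  -45  -95  -163
  Δ^2: -32  -50  -68
  Δ^3: -18  -18
  Δ^4: 0
The third differences are constant (-18) and nonzero, while all higher differences vanish, so the minimal degree is 3.

3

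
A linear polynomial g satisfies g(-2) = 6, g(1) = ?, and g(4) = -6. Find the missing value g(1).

0

On equispaced nodes a degree-1 polynomial has vanishing second forward difference, so
  g(-2) - 2·g(1) + g(4) = 0.
Substituting the known values and solving for g(1):
  -2·g(1) = 0
  g(1) = 0.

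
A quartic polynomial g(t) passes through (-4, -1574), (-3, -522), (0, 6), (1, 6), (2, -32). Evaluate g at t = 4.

-942

Using the Lagrange interpolation formula with nodes -4, -3, 0, 1, 2:
  L_0(t) = (t + 3)t(t - 1)(t - 2) / 120
  L_1(t) = (t + 4)t(t - 1)(t - 2) / -60
  L_2(t) = (t + 4)(t + 3)(t - 1)(t - 2) / 24
  L_3(t) = (t + 4)(t + 3)t(t - 2) / -20
  L_4(t) = (t + 4)(t + 3)t(t - 1) / 60
Then g(t) = -1574·L_0(t) - 522·L_1(t) + 6·L_2(t) + 6·L_3(t) - 32·L_4(t).
Expanding and collecting terms gives g(t) = -5t^4 + 5t^3 + t^2 - t + 6.
Evaluating at t = 4: g(4) = -942.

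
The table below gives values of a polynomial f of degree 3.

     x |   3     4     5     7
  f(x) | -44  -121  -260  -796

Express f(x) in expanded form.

Write f(x) = ax^3 + bx^2 + cx + d. Substituting each data point gives a linear system:
  27a + 9b + 3c + d = -44
  64a + 16b + 4c + d = -121
  125a + 25b + 5c + d = -260
  343a + 49b + 7c + d = -796
Solving the system yields a = -3, b = 5, c = -1, d = -5.
So f(x) = -3x^3 + 5x^2 - x - 5.
Check: f(3) = -44. ✓

f(x) = -3x^3 + 5x^2 - x - 5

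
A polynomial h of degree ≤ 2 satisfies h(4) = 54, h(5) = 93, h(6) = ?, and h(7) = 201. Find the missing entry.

The 3 known points determine the degree-2 polynomial uniquely.
Write h(x) = ax^2 + bx + c. Substituting each data point gives a linear system:
  16a + 4b + c = 54
  25a + 5b + c = 93
  49a + 7b + c = 201
Solving the system yields a = 5, b = -6, c = -2.
So h(x) = 5x^2 - 6x - 2.
Then h(6) = 142.

142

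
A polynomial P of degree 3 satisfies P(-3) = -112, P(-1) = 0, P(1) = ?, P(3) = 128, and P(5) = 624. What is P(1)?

0

The 4 known points determine the degree-3 polynomial uniquely.
Write P(t) = at^3 + bt^2 + ct + d. Substituting each data point gives a linear system:
  -27a + 9b - 3c + d = -112
  -a + b - c + d = 0
  27a + 9b + 3c + d = 128
  125a + 25b + 5c + d = 624
Solving the system yields a = 5, b = 1, c = -5, d = -1.
So P(t) = 5t^3 + t^2 - 5t - 1.
Then P(1) = 0.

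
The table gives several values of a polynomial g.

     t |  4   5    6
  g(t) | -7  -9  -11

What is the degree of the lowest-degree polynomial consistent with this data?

1

Forward differences of the values at t = 4, 5, 6:
  g  : -7  -9  -11
  Δ  : -2  -2
  Δ^2: 0
The first differences are constant (-2) and nonzero, while all higher differences vanish, so the minimal degree is 1.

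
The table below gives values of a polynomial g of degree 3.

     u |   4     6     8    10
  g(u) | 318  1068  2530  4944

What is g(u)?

Using the Lagrange interpolation formula with nodes 4, 6, 8, 10:
  L_0(u) = (u - 6)(u - 8)(u - 10) / -48
  L_1(u) = (u - 4)(u - 8)(u - 10) / 16
  L_2(u) = (u - 4)(u - 6)(u - 10) / -16
  L_3(u) = (u - 4)(u - 6)(u - 8) / 48
Then g(u) = 318·L_0(u) + 1068·L_1(u) + 2530·L_2(u) + 4944·L_3(u).
Expanding and collecting terms gives g(u) = 5u³ - u² + 5u - 6.
Check: g(10) = 4944. ✓

g(u) = 5u^3 - u^2 + 5u - 6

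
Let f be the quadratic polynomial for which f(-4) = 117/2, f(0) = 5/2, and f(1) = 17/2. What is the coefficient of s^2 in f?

Write f(s) = as^2 + bs + c. Substituting each data point gives a linear system:
  16a - 4b + c = 117/2
  c = 5/2
  a + b + c = 17/2
Solving the system yields a = 4, b = 2, c = 5/2.
So f(s) = 4s^2 + 2s + 5/2.
The leading coefficient is 4.

4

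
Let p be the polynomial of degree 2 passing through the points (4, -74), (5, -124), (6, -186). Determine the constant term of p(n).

6

Write p(n) = an^2 + bn + c. Substituting each data point gives a linear system:
  16a + 4b + c = -74
  25a + 5b + c = -124
  36a + 6b + c = -186
Solving the system yields a = -6, b = 4, c = 6.
So p(n) = -6n² + 4n + 6.
The constant term is 6.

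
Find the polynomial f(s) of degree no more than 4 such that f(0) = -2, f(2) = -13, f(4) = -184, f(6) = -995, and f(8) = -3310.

f(s) = -s^4 + 2s^3 - 4s^2 + (5/2)s - 2

Write f(s) = as^4 + bs^3 + cs^2 + ds + e. Substituting each data point gives a linear system:
  e = -2
  16a + 8b + 4c + 2d + e = -13
  256a + 64b + 16c + 4d + e = -184
  1296a + 216b + 36c + 6d + e = -995
  4096a + 512b + 64c + 8d + e = -3310
Solving the system yields a = -1, b = 2, c = -4, d = 5/2, e = -2.
So f(s) = -s^4 + 2s^3 - 4s^2 + (5/2)s - 2.
Check: f(2) = -13. ✓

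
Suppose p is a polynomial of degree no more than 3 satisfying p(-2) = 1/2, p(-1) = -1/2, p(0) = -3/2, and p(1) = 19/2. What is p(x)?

Using the Lagrange interpolation formula with nodes -2, -1, 0, 1:
  L_0(x) = (x + 1)x(x - 1) / -6
  L_1(x) = (x + 2)x(x - 1) / 2
  L_2(x) = (x + 2)(x + 1)(x - 1) / -2
  L_3(x) = (x + 2)(x + 1)x / 6
Then p(x) = 1/2·L_0(x) - 1/2·L_1(x) - 3/2·L_2(x) + 19/2·L_3(x).
Expanding and collecting terms gives p(x) = 2x^3 + 6x^2 + 3x - 3/2.
Check: p(0) = -3/2. ✓

p(x) = 2x^3 + 6x^2 + 3x - 3/2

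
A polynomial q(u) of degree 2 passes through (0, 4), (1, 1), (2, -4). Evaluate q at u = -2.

4

Forward differences of the values at u = 0, 1, 2:
  q  : 4  1  -4
  Δ  : -3  -5
  Δ^2: -2
The second differences are constant, confirming degree 2.
Interpolating (Newton forward form) and evaluating at u = -2 gives q(-2) = 4.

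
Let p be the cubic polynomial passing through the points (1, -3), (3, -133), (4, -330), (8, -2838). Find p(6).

Using the Lagrange interpolation formula with nodes 1, 3, 4, 8:
  L_0(u) = (u - 3)(u - 4)(u - 8) / -42
  L_1(u) = (u - 1)(u - 4)(u - 8) / 10
  L_2(u) = (u - 1)(u - 3)(u - 8) / -12
  L_3(u) = (u - 1)(u - 3)(u - 4) / 140
Then p(u) = -3·L_0(u) - 133·L_1(u) - 330·L_2(u) - 2838·L_3(u).
Expanding and collecting terms gives p(u) = -6u^3 + 4u^2 - 3u + 2.
Evaluating at u = 6: p(6) = -1168.

-1168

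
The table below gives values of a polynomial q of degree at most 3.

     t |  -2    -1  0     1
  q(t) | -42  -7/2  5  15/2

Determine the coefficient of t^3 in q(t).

4

Write q(t) = at^3 + bt^2 + ct + d. Substituting each data point gives a linear system:
  -8a + 4b - 2c + d = -42
  -a + b - c + d = -7/2
  d = 5
  a + b + c + d = 15/2
Solving the system yields a = 4, b = -3, c = 3/2, d = 5.
So q(t) = 4t^3 - 3t^2 + (3/2)t + 5.
The leading coefficient is 4.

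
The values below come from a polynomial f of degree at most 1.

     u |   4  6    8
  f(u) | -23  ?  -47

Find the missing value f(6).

The 2 known points determine the degree-1 polynomial uniquely.
Write f(u) = au + b. Substituting each data point gives a linear system:
  4a + b = -23
  8a + b = -47
Solving the system yields a = -6, b = 1.
So f(u) = -6u + 1.
Then f(6) = -35.

-35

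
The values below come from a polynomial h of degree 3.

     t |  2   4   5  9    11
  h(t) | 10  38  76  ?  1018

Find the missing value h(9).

528

The 4 known points determine the degree-3 polynomial uniquely.
Write h(t) = at^3 + bt^2 + ct + d. Substituting each data point gives a linear system:
  8a + 4b + 2c + d = 10
  64a + 16b + 4c + d = 38
  125a + 25b + 5c + d = 76
  1331a + 121b + 11c + d = 1018
Solving the system yields a = 1, b = -3, c = 4, d = 6.
So h(t) = t³ - 3t² + 4t + 6.
Then h(9) = 528.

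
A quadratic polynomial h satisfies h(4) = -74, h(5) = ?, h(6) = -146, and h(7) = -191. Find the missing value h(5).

The 3 known points determine the degree-2 polynomial uniquely.
Write h(t) = at^2 + bt + c. Substituting each data point gives a linear system:
  16a + 4b + c = -74
  36a + 6b + c = -146
  49a + 7b + c = -191
Solving the system yields a = -3, b = -6, c = -2.
So h(t) = -3t^2 - 6t - 2.
Then h(5) = -107.

-107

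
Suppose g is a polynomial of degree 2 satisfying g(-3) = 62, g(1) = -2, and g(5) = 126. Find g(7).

262

Write g(t) = at^2 + bt + c. Substituting each data point gives a linear system:
  9a - 3b + c = 62
  a + b + c = -2
  25a + 5b + c = 126
Solving the system yields a = 6, b = -4, c = -4.
So g(t) = 6t^2 - 4t - 4.
Then g(7) = 262.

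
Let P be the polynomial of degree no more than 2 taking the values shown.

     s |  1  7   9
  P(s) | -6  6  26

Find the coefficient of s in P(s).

-6

Write P(s) = as^2 + bs + c. Substituting each data point gives a linear system:
  a + b + c = -6
  49a + 7b + c = 6
  81a + 9b + c = 26
Solving the system yields a = 1, b = -6, c = -1.
So P(s) = s^2 - 6s - 1.
The coefficient of s is -6.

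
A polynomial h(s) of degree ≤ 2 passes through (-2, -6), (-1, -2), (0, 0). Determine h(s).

h(s) = -s^2 + s

Write h(s) = as^2 + bs + c. Substituting each data point gives a linear system:
  4a - 2b + c = -6
  a - b + c = -2
  c = 0
Solving the system yields a = -1, b = 1, c = 0.
So h(s) = -s² + s.
Check: h(-2) = -6. ✓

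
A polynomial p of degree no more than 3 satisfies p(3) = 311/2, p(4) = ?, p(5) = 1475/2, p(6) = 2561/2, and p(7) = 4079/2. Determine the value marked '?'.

749/2

On equispaced nodes a degree-3 polynomial has vanishing fourth forward difference, so
  p(3) - 4·p(4) + 6·p(5) - 4·p(6) + p(7) = 0.
Substituting the known values and solving for p(4):
  -4·p(4) = -1498
  p(4) = 749/2.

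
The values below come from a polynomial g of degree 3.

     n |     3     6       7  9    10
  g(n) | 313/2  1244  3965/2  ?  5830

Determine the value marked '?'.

8479/2

The 4 known points determine the degree-3 polynomial uniquely.
Write g(n) = an^3 + bn^2 + cn + d. Substituting each data point gives a linear system:
  27a + 9b + 3c + d = 313/2
  216a + 36b + 6c + d = 1244
  343a + 49b + 7c + d = 3965/2
  1000a + 100b + 10c + d = 5830
Solving the system yields a = 6, b = -2, c = 5/2, d = 5.
So g(n) = 6n^3 - 2n^2 + (5/2)n + 5.
Then g(9) = 8479/2.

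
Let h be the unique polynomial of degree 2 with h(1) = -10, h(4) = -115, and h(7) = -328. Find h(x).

h(x) = -6x^2 - 5x + 1

Write h(x) = ax^2 + bx + c. Substituting each data point gives a linear system:
  a + b + c = -10
  16a + 4b + c = -115
  49a + 7b + c = -328
Solving the system yields a = -6, b = -5, c = 1.
So h(x) = -6x² - 5x + 1.
Check: h(7) = -328. ✓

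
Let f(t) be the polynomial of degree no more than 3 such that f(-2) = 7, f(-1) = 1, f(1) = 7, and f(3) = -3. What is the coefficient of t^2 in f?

Write f(t) = at^3 + bt^2 + ct + d. Substituting each data point gives a linear system:
  -8a + 4b - 2c + d = 7
  -a + b - c + d = 1
  a + b + c + d = 7
  27a + 9b + 3c + d = -3
Solving the system yields a = -1, b = 1, c = 4, d = 3.
So f(t) = -t³ + t² + 4t + 3.
The coefficient of t^2 is 1.

1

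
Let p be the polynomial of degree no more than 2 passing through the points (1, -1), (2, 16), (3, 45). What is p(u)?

Write p(u) = au^2 + bu + c. Substituting each data point gives a linear system:
  a + b + c = -1
  4a + 2b + c = 16
  9a + 3b + c = 45
Solving the system yields a = 6, b = -1, c = -6.
So p(u) = 6u² - u - 6.
Check: p(2) = 16. ✓

p(u) = 6u^2 - u - 6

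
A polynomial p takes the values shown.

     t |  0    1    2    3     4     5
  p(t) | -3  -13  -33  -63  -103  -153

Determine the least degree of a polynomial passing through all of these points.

2

Forward differences of the values at t = 0, 1, 2, 3, 4, 5:
  p  : -3  -13  -33  -63  -103  -153
  Δ  : -10  -20  -30  -40  -50
  Δ^2: -10  -10  -10  -10
  Δ^3: 0  0  0
  Δ^4: 0  0
  Δ^5: 0
The second differences are constant (-10) and nonzero, while all higher differences vanish, so the minimal degree is 2.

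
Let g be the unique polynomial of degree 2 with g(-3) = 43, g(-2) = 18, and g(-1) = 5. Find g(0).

4

Write g(s) = as^2 + bs + c. Substituting each data point gives a linear system:
  9a - 3b + c = 43
  4a - 2b + c = 18
  a - b + c = 5
Solving the system yields a = 6, b = 5, c = 4.
So g(s) = 6s^2 + 5s + 4.
Then g(0) = 4.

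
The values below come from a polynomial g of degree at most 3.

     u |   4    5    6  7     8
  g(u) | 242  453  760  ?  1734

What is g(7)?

1181

On equispaced nodes a degree-3 polynomial has vanishing fourth forward difference, so
  g(4) - 4·g(5) + 6·g(6) - 4·g(7) + g(8) = 0.
Substituting the known values and solving for g(7):
  -4·g(7) = -4724
  g(7) = 1181.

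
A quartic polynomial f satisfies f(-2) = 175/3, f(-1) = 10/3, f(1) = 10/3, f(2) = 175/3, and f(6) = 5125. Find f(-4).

Write f(x) = ax^4 + bx^3 + cx^2 + dx + e. Substituting each data point gives a linear system:
  16a - 8b + 4c - 2d + e = 175/3
  a - b + c - d + e = 10/3
  a + b + c + d + e = 10/3
  16a + 8b + 4c + 2d + e = 175/3
  1296a + 216b + 36c + 6d + e = 5125
Solving the system yields a = 4, b = 0, c = -5/3, d = 0, e = 1.
So f(x) = 4x^4 - (5/3)x^2 + 1.
Then f(-4) = 2995/3.

2995/3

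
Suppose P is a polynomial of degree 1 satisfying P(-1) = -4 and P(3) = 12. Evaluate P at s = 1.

Using the Lagrange interpolation formula with nodes -1, 3:
  L_0(s) = (s - 3) / -4
  L_1(s) = (s + 1) / 4
Then P(s) = -4·L_0(s) + 12·L_1(s).
Expanding and collecting terms gives P(s) = 4s.
Evaluating at s = 1: P(1) = 4.

4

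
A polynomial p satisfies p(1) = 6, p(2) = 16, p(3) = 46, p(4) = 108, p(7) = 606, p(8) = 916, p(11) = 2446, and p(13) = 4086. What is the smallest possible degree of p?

Divided differences on the nodes 1, 2, 3, 4, 7, 8, 11, 13:
  order 0: 6  16  46  108  606  916  2446  4086
  order 1: 10  30  62  166  310  510  820
  order 2: 10  16  26  36  50  62
  order 3: 2  2  2  2  2
  order 4: 0  0  0  0
  order 5: 0  0  0
  order 6: 0  0
  order 7: 0
The order-3 divided differences are all 2 (nonzero) and every higher order vanishes, so the data lies on a polynomial of degree exactly 3.

3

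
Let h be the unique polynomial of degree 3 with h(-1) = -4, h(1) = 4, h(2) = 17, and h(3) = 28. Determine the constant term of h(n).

-5

Write h(n) = an^3 + bn^2 + cn + d. Substituting each data point gives a linear system:
  -a + b - c + d = -4
  a + b + c + d = 4
  8a + 4b + 2c + d = 17
  27a + 9b + 3c + d = 28
Solving the system yields a = -1, b = 5, c = 5, d = -5.
So h(n) = -n³ + 5n² + 5n - 5.
The constant term is -5.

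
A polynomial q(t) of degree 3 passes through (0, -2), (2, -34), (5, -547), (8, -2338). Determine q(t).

q(t) = -5t^3 + 4t^2 - 4t - 2

Using the Lagrange interpolation formula with nodes 0, 2, 5, 8:
  L_0(t) = (t - 2)(t - 5)(t - 8) / -80
  L_1(t) = t(t - 5)(t - 8) / 36
  L_2(t) = t(t - 2)(t - 8) / -45
  L_3(t) = t(t - 2)(t - 5) / 144
Then q(t) = -2·L_0(t) - 34·L_1(t) - 547·L_2(t) - 2338·L_3(t).
Expanding and collecting terms gives q(t) = -5t³ + 4t² - 4t - 2.
Check: q(0) = -2. ✓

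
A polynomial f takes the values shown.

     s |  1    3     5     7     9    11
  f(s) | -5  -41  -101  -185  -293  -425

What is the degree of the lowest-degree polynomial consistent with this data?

2

Forward differences of the values at s = 1, 3, 5, 7, 9, 11:
  f  : -5  -41  -101  -185  -293  -425
  Δ  : -36  -60  -84  -108  -132
  Δ^2: -24  -24  -24  -24
  Δ^3: 0  0  0
  Δ^4: 0  0
  Δ^5: 0
The second differences are constant (-24) and nonzero, while all higher differences vanish, so the minimal degree is 2.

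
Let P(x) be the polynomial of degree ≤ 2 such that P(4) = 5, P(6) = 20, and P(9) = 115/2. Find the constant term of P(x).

-1

Write P(x) = ax^2 + bx + c. Substituting each data point gives a linear system:
  16a + 4b + c = 5
  36a + 6b + c = 20
  81a + 9b + c = 115/2
Solving the system yields a = 1, b = -5/2, c = -1.
So P(x) = x² - (5/2)x - 1.
The constant term is -1.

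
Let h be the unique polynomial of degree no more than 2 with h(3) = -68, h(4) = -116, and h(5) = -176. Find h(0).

4

Using the Lagrange interpolation formula with nodes 3, 4, 5:
  L_0(u) = (u - 4)(u - 5) / 2
  L_1(u) = (u - 3)(u - 5) / -1
  L_2(u) = (u - 3)(u - 4) / 2
Then h(u) = -68·L_0(u) - 116·L_1(u) - 176·L_2(u).
Expanding and collecting terms gives h(u) = -6u^2 - 6u + 4.
Evaluating at u = 0: h(0) = 4.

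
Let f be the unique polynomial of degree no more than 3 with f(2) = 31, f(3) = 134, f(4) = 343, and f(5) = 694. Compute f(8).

2959

Forward differences of the values at n = 2, 3, 4, 5:
  f  : 31  134  343  694
  Δ  : 103  209  351
  Δ^2: 106  142
  Δ^3: 36
The third differences are constant, confirming degree 3.
Interpolating (Newton forward form) and evaluating at n = 8 gives f(8) = 2959.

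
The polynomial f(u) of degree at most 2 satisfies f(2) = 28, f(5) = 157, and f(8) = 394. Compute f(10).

Using the Lagrange interpolation formula with nodes 2, 5, 8:
  L_0(u) = (u - 5)(u - 8) / 18
  L_1(u) = (u - 2)(u - 8) / -9
  L_2(u) = (u - 2)(u - 5) / 18
Then f(u) = 28·L_0(u) + 157·L_1(u) + 394·L_2(u).
Expanding and collecting terms gives f(u) = 6u^2 + u + 2.
Evaluating at u = 10: f(10) = 612.

612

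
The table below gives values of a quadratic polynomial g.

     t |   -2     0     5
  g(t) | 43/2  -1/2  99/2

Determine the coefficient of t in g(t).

-5

Write g(t) = at^2 + bt + c. Substituting each data point gives a linear system:
  4a - 2b + c = 43/2
  c = -1/2
  25a + 5b + c = 99/2
Solving the system yields a = 3, b = -5, c = -1/2.
So g(t) = 3t² - 5t - 1/2.
The coefficient of t is -5.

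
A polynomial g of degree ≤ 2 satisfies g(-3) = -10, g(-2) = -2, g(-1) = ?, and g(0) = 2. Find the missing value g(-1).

2

The 3 known points determine the degree-2 polynomial uniquely.
Write g(t) = at^2 + bt + c. Substituting each data point gives a linear system:
  9a - 3b + c = -10
  4a - 2b + c = -2
  c = 2
Solving the system yields a = -2, b = -2, c = 2.
So g(t) = -2t² - 2t + 2.
Then g(-1) = 2.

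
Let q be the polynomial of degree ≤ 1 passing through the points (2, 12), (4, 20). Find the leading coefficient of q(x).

Write q(x) = ax + b. Substituting each data point gives a linear system:
  2a + b = 12
  4a + b = 20
Solving the system yields a = 4, b = 4.
So q(x) = 4x + 4.
The leading coefficient is 4.

4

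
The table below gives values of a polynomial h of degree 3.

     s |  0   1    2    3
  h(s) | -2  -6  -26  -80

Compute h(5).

Write h(s) = as^3 + bs^2 + cs + d. Substituting each data point gives a linear system:
  d = -2
  a + b + c + d = -6
  8a + 4b + 2c + d = -26
  27a + 9b + 3c + d = -80
Solving the system yields a = -3, b = 1, c = -2, d = -2.
So h(s) = -3s^3 + s^2 - 2s - 2.
Then h(5) = -362.

-362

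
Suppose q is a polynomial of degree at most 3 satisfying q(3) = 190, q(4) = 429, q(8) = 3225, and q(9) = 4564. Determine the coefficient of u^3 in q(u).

6

Write q(u) = au^3 + bu^2 + cu + d. Substituting each data point gives a linear system:
  27a + 9b + 3c + d = 190
  64a + 16b + 4c + d = 429
  512a + 64b + 8c + d = 3225
  729a + 81b + 9c + d = 4564
Solving the system yields a = 6, b = 2, c = 3, d = 1.
So q(u) = 6u^3 + 2u^2 + 3u + 1.
The leading coefficient is 6.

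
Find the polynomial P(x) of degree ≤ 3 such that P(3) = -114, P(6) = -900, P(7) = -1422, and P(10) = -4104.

P(x) = -4x^3 - x^2 - x + 6

Write P(x) = ax^3 + bx^2 + cx + d. Substituting each data point gives a linear system:
  27a + 9b + 3c + d = -114
  216a + 36b + 6c + d = -900
  343a + 49b + 7c + d = -1422
  1000a + 100b + 10c + d = -4104
Solving the system yields a = -4, b = -1, c = -1, d = 6.
So P(x) = -4x^3 - x^2 - x + 6.
Check: P(6) = -900. ✓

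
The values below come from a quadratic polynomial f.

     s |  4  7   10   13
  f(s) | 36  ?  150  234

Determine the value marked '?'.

The 3 known points determine the degree-2 polynomial uniquely.
Write f(s) = as^2 + bs + c. Substituting each data point gives a linear system:
  16a + 4b + c = 36
  100a + 10b + c = 150
  169a + 13b + c = 234
Solving the system yields a = 1, b = 5, c = 0.
So f(s) = s² + 5s.
Then f(7) = 84.

84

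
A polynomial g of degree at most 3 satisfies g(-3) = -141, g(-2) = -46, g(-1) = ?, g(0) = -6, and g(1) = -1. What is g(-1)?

-11

On equispaced nodes a degree-3 polynomial has vanishing fourth forward difference, so
  g(-3) - 4·g(-2) + 6·g(-1) - 4·g(0) + g(1) = 0.
Substituting the known values and solving for g(-1):
  6·g(-1) = -66
  g(-1) = -11.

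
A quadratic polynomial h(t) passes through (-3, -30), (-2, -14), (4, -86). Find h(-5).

Write h(t) = at^2 + bt + c. Substituting each data point gives a linear system:
  9a - 3b + c = -30
  4a - 2b + c = -14
  16a + 4b + c = -86
Solving the system yields a = -4, b = -4, c = -6.
So h(t) = -4t² - 4t - 6.
Then h(-5) = -86.

-86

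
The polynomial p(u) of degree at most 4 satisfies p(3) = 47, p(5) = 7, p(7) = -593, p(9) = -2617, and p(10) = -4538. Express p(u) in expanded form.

Write p(u) = au^4 + bu^3 + cu^2 + du + e. Substituting each data point gives a linear system:
  81a + 27b + 9c + 3d + e = 47
  625a + 125b + 25c + 5d + e = 7
  2401a + 343b + 49c + 7d + e = -593
  6561a + 729b + 81c + 9d + e = -2617
  10000a + 1000b + 100c + 10d + e = -4538
Solving the system yields a = -1, b = 6, c = -6, d = 6, e = 2.
So p(u) = -u⁴ + 6u³ - 6u² + 6u + 2.
Check: p(3) = 47. ✓

p(u) = -u^4 + 6u^3 - 6u^2 + 6u + 2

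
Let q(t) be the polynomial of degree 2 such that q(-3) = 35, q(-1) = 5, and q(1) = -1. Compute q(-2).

17

Using the Lagrange interpolation formula with nodes -3, -1, 1:
  L_0(t) = (t + 1)(t - 1) / 8
  L_1(t) = (t + 3)(t - 1) / -4
  L_2(t) = (t + 3)(t + 1) / 8
Then q(t) = 35·L_0(t) + 5·L_1(t) - 1·L_2(t).
Expanding and collecting terms gives q(t) = 3t^2 - 3t - 1.
Evaluating at t = -2: q(-2) = 17.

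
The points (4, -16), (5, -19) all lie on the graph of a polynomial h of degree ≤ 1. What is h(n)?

Using the Lagrange interpolation formula with nodes 4, 5:
  L_0(n) = (n - 5) / -1
  L_1(n) = (n - 4) / 1
Then h(n) = -16·L_0(n) - 19·L_1(n).
Expanding and collecting terms gives h(n) = -3n - 4.
Check: h(5) = -19. ✓

h(n) = -3n - 4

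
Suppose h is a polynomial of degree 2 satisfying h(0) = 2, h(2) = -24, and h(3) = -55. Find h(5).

-153

Write h(u) = au^2 + bu + c. Substituting each data point gives a linear system:
  c = 2
  4a + 2b + c = -24
  9a + 3b + c = -55
Solving the system yields a = -6, b = -1, c = 2.
So h(u) = -6u² - u + 2.
Then h(5) = -153.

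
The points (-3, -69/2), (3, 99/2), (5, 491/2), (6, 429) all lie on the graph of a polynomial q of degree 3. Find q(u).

Using the Lagrange interpolation formula with nodes -3, 3, 5, 6:
  L_0(u) = (u - 3)(u - 5)(u - 6) / -432
  L_1(u) = (u + 3)(u - 5)(u - 6) / 36
  L_2(u) = (u + 3)(u - 3)(u - 6) / -16
  L_3(u) = (u + 3)(u - 3)(u - 5) / 27
Then q(u) = -69/2·L_0(u) + 99/2·L_1(u) + 491/2·L_2(u) + 429·L_3(u).
Expanding and collecting terms gives q(u) = 2u³ + (1/2)u² - 4u + 3.
Check: q(-3) = -69/2. ✓

q(u) = 2u^3 + (1/2)u^2 - 4u + 3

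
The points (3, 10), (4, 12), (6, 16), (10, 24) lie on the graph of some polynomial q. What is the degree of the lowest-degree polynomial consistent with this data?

1

Divided differences on the nodes 3, 4, 6, 10:
  order 0: 10  12  16  24
  order 1: 2  2  2
  order 2: 0  0
  order 3: 0
The order-1 divided differences are all 2 (nonzero) and every higher order vanishes, so the data lies on a polynomial of degree exactly 1.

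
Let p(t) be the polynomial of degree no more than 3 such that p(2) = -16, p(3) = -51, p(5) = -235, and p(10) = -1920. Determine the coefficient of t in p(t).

Write p(t) = at^3 + bt^2 + ct + d. Substituting each data point gives a linear system:
  8a + 4b + 2c + d = -16
  27a + 9b + 3c + d = -51
  125a + 25b + 5c + d = -235
  1000a + 100b + 10c + d = -1920
Solving the system yields a = -2, b = 1, c = -2, d = 0.
So p(t) = -2t^3 + t^2 - 2t.
The coefficient of t is -2.

-2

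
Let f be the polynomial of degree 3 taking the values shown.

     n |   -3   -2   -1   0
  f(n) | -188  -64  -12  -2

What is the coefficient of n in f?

-1

Write f(n) = an^3 + bn^2 + cn + d. Substituting each data point gives a linear system:
  -27a + 9b - 3c + d = -188
  -8a + 4b - 2c + d = -64
  -a + b - c + d = -12
  d = -2
Solving the system yields a = 5, b = -6, c = -1, d = -2.
So f(n) = 5n^3 - 6n^2 - n - 2.
The coefficient of n is -1.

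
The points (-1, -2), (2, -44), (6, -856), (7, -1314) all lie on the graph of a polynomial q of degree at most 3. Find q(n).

Write q(n) = an^3 + bn^2 + cn + d. Substituting each data point gives a linear system:
  -a + b - c + d = -2
  8a + 4b + 2c + d = -44
  216a + 36b + 6c + d = -856
  343a + 49b + 7c + d = -1314
Solving the system yields a = -3, b = -6, c = 1, d = 2.
So q(n) = -3n^3 - 6n^2 + n + 2.
Check: q(2) = -44. ✓

q(n) = -3n^3 - 6n^2 + n + 2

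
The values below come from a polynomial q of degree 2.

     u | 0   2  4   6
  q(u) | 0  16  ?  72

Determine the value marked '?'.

The 3 known points determine the degree-2 polynomial uniquely.
Write q(u) = au^2 + bu + c. Substituting each data point gives a linear system:
  c = 0
  4a + 2b + c = 16
  36a + 6b + c = 72
Solving the system yields a = 1, b = 6, c = 0.
So q(u) = u^2 + 6u.
Then q(4) = 40.

40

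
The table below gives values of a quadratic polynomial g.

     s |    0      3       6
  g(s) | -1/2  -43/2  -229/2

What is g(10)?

-701/2

Forward differences of the values at s = 0, 3, 6:
  g  : -1/2  -43/2  -229/2
  Δ  : -21  -93
  Δ^2: -72
The second differences are constant, confirming degree 2.
Interpolating (Newton forward form) and evaluating at s = 10 gives g(10) = -701/2.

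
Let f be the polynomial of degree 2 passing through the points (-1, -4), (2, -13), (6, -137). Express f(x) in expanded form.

f(x) = -4x^2 + x + 1

Write f(x) = ax^2 + bx + c. Substituting each data point gives a linear system:
  a - b + c = -4
  4a + 2b + c = -13
  36a + 6b + c = -137
Solving the system yields a = -4, b = 1, c = 1.
So f(x) = -4x² + x + 1.
Check: f(6) = -137. ✓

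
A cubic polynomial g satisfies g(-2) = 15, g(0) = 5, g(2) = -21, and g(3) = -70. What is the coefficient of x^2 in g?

Write g(x) = ax^3 + bx^2 + cx + d. Substituting each data point gives a linear system:
  -8a + 4b - 2c + d = 15
  d = 5
  8a + 4b + 2c + d = -21
  27a + 9b + 3c + d = -70
Solving the system yields a = -2, b = -2, c = -1, d = 5.
So g(x) = -2x^3 - 2x^2 - x + 5.
The coefficient of x^2 is -2.

-2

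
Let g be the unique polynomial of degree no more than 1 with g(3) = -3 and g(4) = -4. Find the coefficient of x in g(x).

Write g(x) = ax + b. Substituting each data point gives a linear system:
  3a + b = -3
  4a + b = -4
Solving the system yields a = -1, b = 0.
So g(x) = -x.
The leading coefficient is -1.

-1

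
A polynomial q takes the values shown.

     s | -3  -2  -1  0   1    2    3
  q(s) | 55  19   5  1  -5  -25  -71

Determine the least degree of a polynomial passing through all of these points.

3

Forward differences of the values at s = -3, -2, -1, 0, 1, 2, 3:
  q  : 55  19  5  1  -5  -25  -71
  Δ  : -36  -14  -4  -6  -20  -46
  Δ^2: 22  10  -2  -14  -26
  Δ^3: -12  -12  -12  -12
  Δ^4: 0  0  0
  Δ^5: 0  0
  Δ^6: 0
The third differences are constant (-12) and nonzero, while all higher differences vanish, so the minimal degree is 3.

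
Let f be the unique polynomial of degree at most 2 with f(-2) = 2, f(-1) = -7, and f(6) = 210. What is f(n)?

f(n) = 5n^2 + 6n - 6

Write f(n) = an^2 + bn + c. Substituting each data point gives a linear system:
  4a - 2b + c = 2
  a - b + c = -7
  36a + 6b + c = 210
Solving the system yields a = 5, b = 6, c = -6.
So f(n) = 5n² + 6n - 6.
Check: f(-2) = 2. ✓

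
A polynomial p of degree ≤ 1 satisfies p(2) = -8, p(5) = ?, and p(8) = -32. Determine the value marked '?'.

-20

The 2 known points determine the degree-1 polynomial uniquely.
Write p(x) = ax + b. Substituting each data point gives a linear system:
  2a + b = -8
  8a + b = -32
Solving the system yields a = -4, b = 0.
So p(x) = -4x.
Then p(5) = -20.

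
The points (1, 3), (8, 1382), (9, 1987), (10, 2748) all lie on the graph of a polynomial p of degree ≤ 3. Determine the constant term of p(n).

-2

Write p(n) = an^3 + bn^2 + cn + d. Substituting each data point gives a linear system:
  a + b + c + d = 3
  512a + 64b + 8c + d = 1382
  729a + 81b + 9c + d = 1987
  1000a + 100b + 10c + d = 2748
Solving the system yields a = 3, b = -3, c = 5, d = -2.
So p(n) = 3n^3 - 3n^2 + 5n - 2.
The constant term is -2.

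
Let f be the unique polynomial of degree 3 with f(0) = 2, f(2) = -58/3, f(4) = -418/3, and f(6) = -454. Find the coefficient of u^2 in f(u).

-1/3

Write f(u) = au^3 + bu^2 + cu + d. Substituting each data point gives a linear system:
  d = 2
  8a + 4b + 2c + d = -58/3
  64a + 16b + 4c + d = -418/3
  216a + 36b + 6c + d = -454
Solving the system yields a = -2, b = -1/3, c = -2, d = 2.
So f(u) = -2u³ - (1/3)u² - 2u + 2.
The coefficient of u^2 is -1/3.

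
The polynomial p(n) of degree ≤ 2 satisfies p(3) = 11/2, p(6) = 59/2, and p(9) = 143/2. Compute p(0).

-1/2

Using the Lagrange interpolation formula with nodes 3, 6, 9:
  L_0(n) = (n - 6)(n - 9) / 18
  L_1(n) = (n - 3)(n - 9) / -9
  L_2(n) = (n - 3)(n - 6) / 18
Then p(n) = 11/2·L_0(n) + 59/2·L_1(n) + 143/2·L_2(n).
Expanding and collecting terms gives p(n) = n^2 - n - 1/2.
Evaluating at n = 0: p(0) = -1/2.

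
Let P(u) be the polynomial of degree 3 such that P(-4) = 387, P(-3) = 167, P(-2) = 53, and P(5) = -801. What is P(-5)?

749

Write P(u) = au^3 + bu^2 + cu + d. Substituting each data point gives a linear system:
  -64a + 16b - 4c + d = 387
  -27a + 9b - 3c + d = 167
  -8a + 4b - 2c + d = 53
  125a + 25b + 5c + d = -801
Solving the system yields a = -6, b = -1, c = -5, d = -1.
So P(u) = -6u^3 - u^2 - 5u - 1.
Then P(-5) = 749.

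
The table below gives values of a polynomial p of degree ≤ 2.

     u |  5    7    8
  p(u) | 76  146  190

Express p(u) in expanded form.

p(u) = 3u^2 - u + 6

Write p(u) = au^2 + bu + c. Substituting each data point gives a linear system:
  25a + 5b + c = 76
  49a + 7b + c = 146
  64a + 8b + c = 190
Solving the system yields a = 3, b = -1, c = 6.
So p(u) = 3u^2 - u + 6.
Check: p(8) = 190. ✓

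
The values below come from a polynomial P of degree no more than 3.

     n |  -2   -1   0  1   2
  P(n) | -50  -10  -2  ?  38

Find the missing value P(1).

4

The 4 known points determine the degree-3 polynomial uniquely.
Write P(n) = an^3 + bn^2 + cn + d. Substituting each data point gives a linear system:
  -8a + 4b - 2c + d = -50
  -a + b - c + d = -10
  d = -2
  8a + 4b + 2c + d = 38
Solving the system yields a = 5, b = -1, c = 2, d = -2.
So P(n) = 5n³ - n² + 2n - 2.
Then P(1) = 4.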